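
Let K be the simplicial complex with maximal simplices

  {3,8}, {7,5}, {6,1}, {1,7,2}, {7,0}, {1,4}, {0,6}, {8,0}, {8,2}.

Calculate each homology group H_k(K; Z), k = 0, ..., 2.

Fix the vertex order 0 < 1 < 2 < 3 < 4 < 5 < 6 < 7 < 8 and write every simplex with vertices in increasing order. Then dim K = 2 and the simplices of K are:

  0-simplices (9): [0], [1], [2], [3], [4], [5], [6], [7], [8]
  1-simplices (11): [0,6], [0,7], [0,8], [1,2], [1,4], [1,6], [1,7], [2,7], [2,8], [3,8], [5,7]
  2-simplices (1): [1,2,7]

so the chain groups are C_0 ≅ Z^9, C_1 ≅ Z^11, C_2 ≅ Z^1.

The boundary map ∂_1: C_1 → C_0 is given by ∂[p,q] = [q] − [p].
This gives a 9×11 integer matrix of rank 8; reducing to Smith normal form yields diagonal entries (1,1,1,1,1,1,1,1).

The boundary map ∂_2: C_2 → C_1 acts by ∂[p,q,r] = [q,r] − [p,r] + [p,q]. For instance
  ∂[1,2,7] = [2,7] − [1,7] + [1,2].
As a 11×1 matrix over Z this has rank 1, with invariant factors (1).

From H_k ≅ ker(∂_k) / im(∂_{k+1}) we obtain:

  H_0: rank C_0 − rank ∂_1 = 9 − 8 = 1, and the invariant factors of ∂_1 are all 1, so H_0 = Z.
  H_1: rank ker ∂_1 − rank ∂_2 = (11 − 8) − 1 = 2, and the invariant factors of ∂_2 are all 1, so H_1 = Z^2.
  H_2: rank ker ∂_2 − rank ∂_3 = (1 − 1) − 0 = 0, and there is no ∂_3, so H_2 = 0.

As a check, the Euler characteristic is 9 − 11 + 1 = -1, which agrees with 1 − 2 + 0 = -1.

H_0 ≅ Z,  H_1 ≅ Z^2,  H_2 = 0.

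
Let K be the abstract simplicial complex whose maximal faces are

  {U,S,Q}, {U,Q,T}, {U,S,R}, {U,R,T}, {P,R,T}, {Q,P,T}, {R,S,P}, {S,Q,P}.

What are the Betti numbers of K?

b_0 = 1, b_1 = 0, b_2 = 1.

Order the vertices as P < Q < R < S < T < U. Listing each simplex with vertices in this order, K has dimension 2 with simplices:

  0-simplices (6): P, Q, R, S, T, U
  1-simplices (12): PQ, PR, PS, PT, QS, QT, QU, RS, RT, RU, SU, TU
  2-simplices (8): PQS, PQT, PRS, PRT, QSU, QTU, RSU, RTU

Hence C_0 ≅ Z^6, C_1 ≅ Z^12, C_2 ≅ Z^8.

The boundary map ∂_1: C_1 → C_0 maps an edge to its endpoints' difference, ∂[p,q] = q − p. For instance
  ∂QS = S − Q.
The resulting 6×12 matrix has rank 5, and its Smith normal form has invariant factors (1,1,1,1,1).

Boundary ∂_2: C_2 → C_1 sends each 2-simplex [p,q,r] to [q,r] − [p,r] + [p,q]. For instance
  ∂PQT = QT − PT + PQ,
  ∂PRT = RT − PT + PR.
This gives a 12×8 integer matrix of rank 7; reducing to Smith normal form yields diagonal entries (1,1,1,1,1,1,1).

From H_k ≅ ker(∂_k) / im(∂_{k+1}) we obtain:

  H_0: rank C_0 − rank ∂_1 = 6 − 5 = 1, and the invariant factors of ∂_1 are all 1, so H_0 = Z.
  H_1: rank ker ∂_1 − rank ∂_2 = (12 − 5) − 7 = 0, and the invariant factors of ∂_2 are all 1, so H_1 = 0.
  H_2: rank ker ∂_2 − rank ∂_3 = (8 − 7) − 0 = 1, and there is no ∂_3, so H_2 = Z.

Hence the Betti numbers are b_0 = 1, b_1 = 0, b_2 = 1.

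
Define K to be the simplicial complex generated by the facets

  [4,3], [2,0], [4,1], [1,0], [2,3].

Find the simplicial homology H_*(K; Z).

H_0 ≅ Z,  H_1 ≅ Z.

Take the total order 0 < 1 < 2 < 3 < 4 on the vertex set. Then K (dimension 1) consists of the simplices:

  0-simplices (5): [0], [1], [2], [3], [4]
  1-simplices (5): [0,1], [0,2], [1,4], [2,3], [3,4]

Hence C_0 ≅ Z^5, C_1 ≅ Z^5.

The boundary map ∂_1: C_1 → C_0 is given by ∂[p,q] = [q] − [p]. For instance
  ∂[3,4] = [4] − [3].
This gives a 5×5 integer matrix of rank 4; reducing to Smith normal form yields diagonal entries (1,1,1,1).

Now H_k = ker ∂_k / im ∂_{k+1}, so:

  H_0: rank C_0 − rank ∂_1 = 5 − 4 = 1, and the invariant factors of ∂_1 are all 1, so H_0 ≅ Z.
  H_1: rank ker ∂_1 − rank ∂_2 = (5 − 4) − 0 = 1, and there is no ∂_2, so H_1 ≅ Z.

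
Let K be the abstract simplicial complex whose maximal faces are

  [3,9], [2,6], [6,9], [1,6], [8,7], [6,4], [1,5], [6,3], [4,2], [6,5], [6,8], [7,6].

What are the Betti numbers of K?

Take the total order 1 < 2 < 3 < 4 < 5 < 6 < 7 < 8 < 9 on the vertex set. Then K (dimension 1) consists of the simplices:

  0-simplices (9): [1], [2], [3], [4], [5], [6], [7], [8], [9]
  1-simplices (12): [1,5], [1,6], [2,4], [2,6], [3,6], [3,9], [4,6], [5,6], [6,7], [6,8], [6,9], [7,8]

giving chain groups C_0 ≅ Z^9, C_1 ≅ Z^12.

Boundary ∂_1: C_1 → C_0 maps an edge to its endpoints' difference, ∂[p,q] = q − p. For instance
  ∂[5,6] = [6] − [5].
As a 9×12 matrix over Z this has rank 8, with invariant factors (1,1,1,1,1,1,1,1).

Computing H_k = (kernel of ∂_k) / (image of ∂_{k+1}):

  H_0: rank C_0 − rank ∂_1 = 9 − 8 = 1, and the invariant factors of ∂_1 are all 1, so H_0 ≅ Z.
  H_1: rank ker ∂_1 − rank ∂_2 = (12 − 8) − 0 = 4, and there is no ∂_2, so H_1 ≅ Z^4.

Hence the Betti numbers are b_0 = 1, b_1 = 4.

b_0 = 1, b_1 = 4.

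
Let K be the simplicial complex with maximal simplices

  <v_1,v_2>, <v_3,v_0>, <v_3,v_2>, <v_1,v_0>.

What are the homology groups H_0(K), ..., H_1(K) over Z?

We work with the vertex ordering v_0 < v_1 < v_2 < v_3. The simplices of K, each written with vertices in increasing order, are:

  0-simplices (4): [v_0], [v_1], [v_2], [v_3]
  1-simplices (4): [v_0,v_1], [v_0,v_3], [v_1,v_2], [v_2,v_3]

so the chain groups are C_0 ≅ Z^4, C_1 ≅ Z^4.

∂_1: C_1 → C_0 maps an edge to its endpoints' difference, ∂[p,q] = q − p.
As a 4×4 matrix over Z this has rank 3, with invariant factors (1,1,1).

Computing H_k = (kernel of ∂_k) / (image of ∂_{k+1}):

  H_0: rank C_0 − rank ∂_1 = 4 − 3 = 1, and the invariant factors of ∂_1 are all 1, so H_0 ≅ Z.
  H_1: rank ker ∂_1 − rank ∂_2 = (4 − 3) − 0 = 1, and there is no ∂_2, so H_1 ≅ Z.

H_0 ≅ Z,  H_1 ≅ Z.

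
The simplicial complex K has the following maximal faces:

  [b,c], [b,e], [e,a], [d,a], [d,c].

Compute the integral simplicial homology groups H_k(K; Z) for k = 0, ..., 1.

H_0 ≅ Z,  H_1 ≅ Z.

Take the total order a < b < c < d < e on the vertex set. Then K (dimension 1) consists of the simplices:

  0-simplices (5): a, b, c, d, e
  1-simplices (5): ad, ae, bc, be, cd

Hence C_0 ≅ Z^5, C_1 ≅ Z^5.

∂_1: C_1 → C_0 maps an edge to its endpoints' difference, ∂[p,q] = q − p. For instance
  ∂bc = c − b.
This gives a 5×5 integer matrix of rank 4; reducing to Smith normal form yields diagonal entries (1,1,1,1).

Computing H_k = (kernel of ∂_k) / (image of ∂_{k+1}):

  H_0: rank C_0 − rank ∂_1 = 5 − 4 = 1, and the invariant factors of ∂_1 are all 1, so H_0 = Z.
  H_1: rank ker ∂_1 − rank ∂_2 = (5 − 4) − 0 = 1, and there is no ∂_2, so H_1 = Z.

(K is a triangulation of the circle S^1.)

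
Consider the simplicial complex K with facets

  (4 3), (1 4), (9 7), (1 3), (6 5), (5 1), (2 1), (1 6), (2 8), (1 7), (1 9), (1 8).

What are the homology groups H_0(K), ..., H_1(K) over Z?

H_0 = Z,  H_1 = Z^4.

Order the vertices as 1 < 2 < 3 < 4 < 5 < 6 < 7 < 8 < 9. Listing each simplex with vertices in this order, K has dimension 1 with simplices:

  0-simplices (9): [1], [2], [3], [4], [5], [6], [7], [8], [9]
  1-simplices (12): [1,2], [1,3], [1,4], [1,5], [1,6], [1,7], [1,8], [1,9], [2,8], [3,4], [5,6], [7,9]

so the chain groups are C_0 ≅ Z^9, C_1 ≅ Z^12.

∂_1: C_1 → C_0 sends each edge [p,q] (with p < q) to q − p. For instance
  ∂[7,9] = [9] − [7].
This gives a 9×12 integer matrix of rank 8; reducing to Smith normal form yields diagonal entries (1,1,1,1,1,1,1,1).

From H_k ≅ ker(∂_k) / im(∂_{k+1}) we obtain:

  H_0: rank C_0 − rank ∂_1 = 9 − 8 = 1, and the invariant factors of ∂_1 are all 1, so H_0 = Z.
  H_1: rank ker ∂_1 − rank ∂_2 = (12 − 8) − 0 = 4, and there is no ∂_2, so H_1 = Z^4.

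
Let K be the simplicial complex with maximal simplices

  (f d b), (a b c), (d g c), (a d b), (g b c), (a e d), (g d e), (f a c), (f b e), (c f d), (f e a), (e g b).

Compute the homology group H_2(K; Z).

Take the total order a < b < c < d < e < f < g on the vertex set. Then K (dimension 2) consists of the simplices:

  0-simplices (7): a, b, c, d, e, f, g
  1-simplices (18): ab, ac, ad, ae, af, bc, bd, be, bf, bg, cd, cf, cg, de, df, dg, ef, eg
  2-simplices (12): abc, abd, acf, ade, aef, bcg, bdf, bef, beg, cdf, cdg, deg

so the chain groups are C_0 ≅ Z^7, C_1 ≅ Z^18, C_2 ≅ Z^12.

∂_1: C_1 → C_0 maps an edge to its endpoints' difference, ∂[p,q] = q − p.
As a 7×18 matrix over Z this has rank 6, with invariant factors (1,1,1,1,1,1).

The boundary map ∂_2: C_2 → C_1 maps a triangle to the signed sum of its edges. For instance
  ∂aef = ef − af + ae,
  ∂ade = de − ae + ad.
The resulting 18×12 matrix has rank 12, and its Smith normal form has invariant factors (1,1,1,1,1,1,1,1,1,1,1,2).

Computing H_k = (kernel of ∂_k) / (image of ∂_{k+1}):

  H_2: rank ker ∂_2 − rank ∂_3 = (12 − 12) − 0 = 0, and there is no ∂_3, so H_2 = 0.

H_2 ≅ 0.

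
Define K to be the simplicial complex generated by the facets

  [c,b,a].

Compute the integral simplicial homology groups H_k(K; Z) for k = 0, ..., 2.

K has 3 vertices, 3 edges, 1 triangle.
rank ∂_0 = 0, rank ∂_1 = 2 ⇒ b_0 = 3 − 0 − 2 = 1; all invariant factors of ∂_1 are 1 so no torsion. So H_0 = Z.
rank ∂_1 = 2, rank ∂_2 = 1 ⇒ b_1 = 3 − 2 − 1 = 0; all invariant factors of ∂_2 are 1 so no torsion. So H_1 = 0.
rank ∂_2 = 1, rank ∂_3 = 0 ⇒ b_2 = 1 − 1 − 0 = 0. So H_2 = 0.

H_0 ≅ Z,  H_1 = 0,  H_2 = 0.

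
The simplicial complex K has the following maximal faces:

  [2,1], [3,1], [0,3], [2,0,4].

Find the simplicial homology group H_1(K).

Take the total order 0 < 1 < 2 < 3 < 4 on the vertex set. Then K (dimension 2) consists of the simplices:

  0-simplices (5): [0], [1], [2], [3], [4]
  1-simplices (6): [0,2], [0,3], [0,4], [1,2], [1,3], [2,4]
  2-simplices (1): [0,2,4]

Hence C_0 ≅ Z^5, C_1 ≅ Z^6, C_2 ≅ Z^1.

The boundary map ∂_1: C_1 → C_0 sends each edge [p,q] (with p < q) to q − p.
The 5×6 boundary matrix has rank 4 and Smith normal form diag(1,1,1,1).

The boundary map ∂_2: C_2 → C_1 acts by ∂[p,q,r] = [q,r] − [p,r] + [p,q]. For instance
  ∂[0,2,4] = [2,4] − [0,4] + [0,2].
This gives a 6×1 integer matrix of rank 1; reducing to Smith normal form yields diagonal entries (1).

Reading off H_k = ker ∂_k / im ∂_{k+1}:

  H_1: rank ker ∂_1 − rank ∂_2 = (6 − 4) − 1 = 1, and the invariant factors of ∂_2 are all 1, so H_1 = Z.

H_1 = Z.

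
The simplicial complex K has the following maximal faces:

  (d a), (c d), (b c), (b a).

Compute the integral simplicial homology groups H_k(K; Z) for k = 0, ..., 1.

K has 4 vertices, 4 edges.
rank ∂_0 = 0, rank ∂_1 = 3 ⇒ b_0 = 4 − 0 − 3 = 1; all invariant factors of ∂_1 are 1 so no torsion. So H_0 ≅ Z.
rank ∂_1 = 3, rank ∂_2 = 0 ⇒ b_1 = 4 − 3 − 0 = 1. So H_1 ≅ Z.

H_0 = Z,  H_1 = Z.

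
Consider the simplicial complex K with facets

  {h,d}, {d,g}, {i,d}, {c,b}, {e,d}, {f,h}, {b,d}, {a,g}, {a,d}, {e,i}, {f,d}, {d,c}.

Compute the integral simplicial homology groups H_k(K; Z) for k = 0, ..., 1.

H_0 = Z,  H_1 = Z^4.

Take the total order a < b < c < d < e < f < g < h < i on the vertex set. Then K (dimension 1) consists of the simplices:

  0-simplices (9): a, b, c, d, e, f, g, h, i
  1-simplices (12): ad, ag, bc, bd, cd, de, df, dg, dh, di, ei, fh

so the chain groups are C_0 ≅ Z^9, C_1 ≅ Z^12.

Boundary ∂_1: C_1 → C_0 sends each edge [p,q] (with p < q) to q − p. For instance
  ∂bc = c − b.
This gives a 9×12 integer matrix of rank 8; reducing to Smith normal form yields diagonal entries (1,1,1,1,1,1,1,1).

From H_k ≅ ker(∂_k) / im(∂_{k+1}) we obtain:

  H_0: rank C_0 − rank ∂_1 = 9 − 8 = 1, and the invariant factors of ∂_1 are all 1, so H_0 = Z.
  H_1: rank ker ∂_1 − rank ∂_2 = (12 − 8) − 0 = 4, and there is no ∂_2, so H_1 = Z^4.

As a check, the Euler characteristic is 9 − 12 = -3, which agrees with 1 − 4 = -3.
(K is a triangulation of a wedge of 4 circles.)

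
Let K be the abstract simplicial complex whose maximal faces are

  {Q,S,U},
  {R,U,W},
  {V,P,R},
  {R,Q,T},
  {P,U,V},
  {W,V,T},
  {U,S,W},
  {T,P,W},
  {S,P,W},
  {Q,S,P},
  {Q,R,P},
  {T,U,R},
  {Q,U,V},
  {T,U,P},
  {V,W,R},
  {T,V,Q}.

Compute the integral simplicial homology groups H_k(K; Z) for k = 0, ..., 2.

H_0 ≅ Z,  H_1 ≅ Z^2,  H_2 ≅ Z.

We work with the vertex ordering P < Q < R < S < T < U < V < W. The simplices of K, each written with vertices in increasing order, are:

  0-simplices (8): P, Q, R, S, T, U, V, W
  1-simplices (24): PQ, PR, PS, PT, PU, PV, PW, QR, QS, QT, QU, QV, RT, RU, RV, RW, SU, SW, TU, TV, TW, UV, UW, VW
  2-simplices (16): PQR, PQS, PRV, PSW, PTU, PTW, PUV, QRT, QSU, QTV, QUV, RTU, RUW, RVW, SUW, TVW

so the chain groups are C_0 ≅ Z^8, C_1 ≅ Z^24, C_2 ≅ Z^16.

The boundary map ∂_1: C_1 → C_0 is given by ∂[p,q] = [q] − [p]. For instance
  ∂PU = U − P.
The 8×24 boundary matrix has rank 7 and Smith normal form diag(1,1,1,1,1,1,1).

∂_2: C_2 → C_1 maps a triangle to the signed sum of its edges. For instance
  ∂SUW = UW − SW + SU,
  ∂RVW = VW − RW + RV.
As a 24×16 matrix over Z this has rank 15, with invariant factors (1,1,1,1,1,1,1,1,1,1,1,1,1,1,1).

Computing H_k = (kernel of ∂_k) / (image of ∂_{k+1}):

  H_0: rank C_0 − rank ∂_1 = 8 − 7 = 1, and the invariant factors of ∂_1 are all 1, so H_0 = Z.
  H_1: rank ker ∂_1 − rank ∂_2 = (24 − 7) − 15 = 2, and the invariant factors of ∂_2 are all 1, so H_1 = Z^2.
  H_2: rank ker ∂_2 − rank ∂_3 = (16 − 15) − 0 = 1, and there is no ∂_3, so H_2 = Z.

As a check, the Euler characteristic is 8 − 24 + 16 = 0, which agrees with 1 − 2 + 1 = 0.
(K is a triangulation of the torus T^2.)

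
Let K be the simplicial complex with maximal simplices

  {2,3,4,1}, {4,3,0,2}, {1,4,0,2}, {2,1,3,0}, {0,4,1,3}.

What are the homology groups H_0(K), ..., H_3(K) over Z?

We work with the vertex ordering 0 < 1 < 2 < 3 < 4. The simplices of K, each written with vertices in increasing order, are:

  0-simplices (5): [0], [1], [2], [3], [4]
  1-simplices (10): [0,1], [0,2], [0,3], [0,4], [1,2], [1,3], [1,4], [2,3], [2,4], [3,4]
  2-simplices (10): [0,1,2], [0,1,3], [0,1,4], [0,2,3], [0,2,4], [0,3,4], [1,2,3], [1,2,4], [1,3,4], [2,3,4]
  3-simplices (5): [0,1,2,3], [0,1,2,4], [0,1,3,4], [0,2,3,4], [1,2,3,4]

Hence C_0 ≅ Z^5, C_1 ≅ Z^10, C_2 ≅ Z^10, C_3 ≅ Z^5.

The boundary map ∂_1: C_1 → C_0 is given by ∂[p,q] = [q] − [p].
The resulting 5×10 matrix has rank 4, and its Smith normal form has invariant factors (1,1,1,1).

The boundary map ∂_2: C_2 → C_1 maps a triangle to the signed sum of its edges. For instance
  ∂[2,3,4] = [3,4] − [2,4] + [2,3],
  ∂[1,2,3] = [2,3] − [1,3] + [1,2].
The 10×10 boundary matrix has rank 6 and Smith normal form diag(1,1,1,1,1,1).

Boundary ∂_3: C_3 → C_2 sends each 3-simplex σ to the alternating sum Σ_i (−1)^i (σ with its i-th vertex removed). For instance
  ∂[0,1,3,4] = [1,3,4] − [0,3,4] + [0,1,4] − [0,1,3],
  ∂[0,1,2,3] = [1,2,3] − [0,2,3] + [0,1,3] − [0,1,2].
The resulting 10×5 matrix has rank 4, and its Smith normal form has invariant factors (1,1,1,1).

Reading off H_k = ker ∂_k / im ∂_{k+1}:

  H_0: rank C_0 − rank ∂_1 = 5 − 4 = 1, and the invariant factors of ∂_1 are all 1, so H_0 ≅ Z.
  H_1: rank ker ∂_1 − rank ∂_2 = (10 − 4) − 6 = 0, and the invariant factors of ∂_2 are all 1, so H_1 ≅ 0.
  H_2: rank ker ∂_2 − rank ∂_3 = (10 − 6) − 4 = 0, and the invariant factors of ∂_3 are all 1, so H_2 ≅ 0.
  H_3: rank ker ∂_3 − rank ∂_4 = (5 − 4) − 0 = 1, and there is no ∂_4, so H_3 ≅ Z.

H_0 ≅ Z,  H_1 = 0,  H_2 = 0,  H_3 ≅ Z.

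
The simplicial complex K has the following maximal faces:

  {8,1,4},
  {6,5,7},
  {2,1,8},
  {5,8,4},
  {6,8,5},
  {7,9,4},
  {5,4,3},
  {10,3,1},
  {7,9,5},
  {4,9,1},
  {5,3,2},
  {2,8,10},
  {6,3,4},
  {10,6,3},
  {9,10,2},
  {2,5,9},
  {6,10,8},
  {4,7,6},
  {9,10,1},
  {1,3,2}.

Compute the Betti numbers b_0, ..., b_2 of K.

b_0 = 1, b_1 = 1, b_2 = 0.

Fix the vertex order 1 < 2 < 3 < 4 < 5 < 6 < 7 < 8 < 9 < 10 and write every simplex with vertices in increasing order. Then dim K = 2 and the simplices of K are:

  0-simplices (10): [1], [2], [3], [4], [5], [6], [7], [8], [9], [10]
  1-simplices (30): (30 of them)
  2-simplices (20): (20 of them)

so the chain groups are C_0 ≅ Z^10, C_1 ≅ Z^30, C_2 ≅ Z^20.

Boundary ∂_1: C_1 → C_0 maps an edge to its endpoints' difference, ∂[p,q] = q − p.
This gives a 10×30 integer matrix of rank 9; reducing to Smith normal form yields diagonal entries (1,1,1,1,1,1,1,1,1).

∂_2: C_2 → C_1 maps a triangle to the signed sum of its edges. For instance
  ∂[2,5,9] = [5,9] − [2,9] + [2,5],
  ∂[5,6,8] = [6,8] − [5,8] + [5,6].
The resulting 30×20 matrix has rank 20, and its Smith normal form has invariant factors (1,1,1,1,1,1,1,1,1,1,1,1,1,1,1,1,1,1,1,2).

Computing H_k = (kernel of ∂_k) / (image of ∂_{k+1}):

  H_0: rank C_0 − rank ∂_1 = 10 − 9 = 1, and the invariant factors of ∂_1 are all 1, so H_0 ≅ Z.
  H_1: rank ker ∂_1 − rank ∂_2 = (30 − 9) − 20 = 1, and ∂_2 has invariant factor 2 > 1, so H_1 ≅ Z ⊕ Z/2.
  H_2: rank ker ∂_2 − rank ∂_3 = (20 − 20) − 0 = 0, and there is no ∂_3, so H_2 ≅ 0.

As a check, the Euler characteristic is 10 − 30 + 20 = 0, which agrees with 1 − 1 + 0 = 0.
(K is a triangulation of the Klein bottle.)

Hence the Betti numbers are b_0 = 1, b_1 = 1, b_2 = 0.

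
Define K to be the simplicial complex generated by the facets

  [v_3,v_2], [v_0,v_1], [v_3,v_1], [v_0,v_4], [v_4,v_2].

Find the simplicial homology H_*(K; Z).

Fix the vertex order v_0 < v_1 < v_2 < v_3 < v_4 and write every simplex with vertices in increasing order. Then dim K = 1 and the simplices of K are:

  0-simplices (5): [v_0], [v_1], [v_2], [v_3], [v_4]
  1-simplices (5): [v_0,v_1], [v_0,v_4], [v_1,v_3], [v_2,v_3], [v_2,v_4]

so the chain groups are C_0 ≅ Z^5, C_1 ≅ Z^5.

∂_1: C_1 → C_0 sends each edge [p,q] (with p < q) to q − p.
The resulting 5×5 matrix has rank 4, and its Smith normal form has invariant factors (1,1,1,1).

Now H_k = ker ∂_k / im ∂_{k+1}, so:

  H_0: rank C_0 − rank ∂_1 = 5 − 4 = 1, and the invariant factors of ∂_1 are all 1, so H_0 = Z.
  H_1: rank ker ∂_1 − rank ∂_2 = (5 − 4) − 0 = 1, and there is no ∂_2, so H_1 = Z.

H_0 ≅ Z,  H_1 ≅ Z.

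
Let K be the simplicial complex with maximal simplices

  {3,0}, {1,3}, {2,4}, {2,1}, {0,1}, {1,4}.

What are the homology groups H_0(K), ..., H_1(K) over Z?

H_0 = Z,  H_1 = Z^2.

K has 5 vertices, 6 edges.
rank ∂_0 = 0, rank ∂_1 = 4 ⇒ b_0 = 5 − 0 − 4 = 1; all invariant factors of ∂_1 are 1 so no torsion. So H_0 ≅ Z.
rank ∂_1 = 4, rank ∂_2 = 0 ⇒ b_1 = 6 − 4 − 0 = 2. So H_1 ≅ Z^2.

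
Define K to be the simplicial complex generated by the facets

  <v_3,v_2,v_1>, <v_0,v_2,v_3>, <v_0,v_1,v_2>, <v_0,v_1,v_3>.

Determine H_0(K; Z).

We work with the vertex ordering v_0 < v_1 < v_2 < v_3. The simplices of K, each written with vertices in increasing order, are:

  0-simplices (4): [v_0], [v_1], [v_2], [v_3]
  1-simplices (6): [v_0,v_1], [v_0,v_2], [v_0,v_3], [v_1,v_2], [v_1,v_3], [v_2,v_3]
  2-simplices (4): [v_0,v_1,v_2], [v_0,v_1,v_3], [v_0,v_2,v_3], [v_1,v_2,v_3]

giving chain groups C_0 ≅ Z^4, C_1 ≅ Z^6, C_2 ≅ Z^4.

The boundary map ∂_1: C_1 → C_0 maps an edge to its endpoints' difference, ∂[p,q] = q − p.
The resulting 4×6 matrix has rank 3, and its Smith normal form has invariant factors (1,1,1).

Boundary ∂_2: C_2 → C_1 maps a triangle to the signed sum of its edges. For instance
  ∂[v_0,v_2,v_3] = [v_2,v_3] − [v_0,v_3] + [v_0,v_2],
  ∂[v_1,v_2,v_3] = [v_2,v_3] − [v_1,v_3] + [v_1,v_2].
As a 6×4 matrix over Z this has rank 3, with invariant factors (1,1,1).

Computing H_k = (kernel of ∂_k) / (image of ∂_{k+1}):

  H_0: rank C_0 − rank ∂_1 = 4 − 3 = 1, and the invariant factors of ∂_1 are all 1, so H_0 = Z.

H_0 ≅ Z.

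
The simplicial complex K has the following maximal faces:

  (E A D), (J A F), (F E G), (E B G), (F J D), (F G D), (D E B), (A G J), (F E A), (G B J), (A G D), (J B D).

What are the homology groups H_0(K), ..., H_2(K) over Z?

H_0 = Z,  H_1 = Z/2,  H_2 = 0.

K has 7 vertices, 18 edges, 12 triangles.
rank ∂_0 = 0, rank ∂_1 = 6 ⇒ b_0 = 7 − 0 − 6 = 1; all invariant factors of ∂_1 are 1 so no torsion. So H_0 ≅ Z.
rank ∂_1 = 6, rank ∂_2 = 12 ⇒ b_1 = 18 − 6 − 12 = 0; ∂_2 has invariant factor(s) [2] giving torsion. So H_1 ≅ Z/2.
rank ∂_2 = 12, rank ∂_3 = 0 ⇒ b_2 = 12 − 12 − 0 = 0. So H_2 ≅ 0.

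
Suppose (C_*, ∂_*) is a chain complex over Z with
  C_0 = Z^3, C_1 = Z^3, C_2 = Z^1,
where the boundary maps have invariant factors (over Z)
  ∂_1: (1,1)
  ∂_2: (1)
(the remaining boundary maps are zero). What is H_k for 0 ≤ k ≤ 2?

H_0: b_0 = 3 − 0 − 2 = 1; torsion from ∂_1 factors > 1: none. So H_0 ≅ Z.
H_1: b_1 = 3 − 2 − 1 = 0; torsion from ∂_2 factors > 1: none. So H_1 ≅ 0.
H_2: b_2 = 1 − 1 − 0 = 0; torsion from ∂_3 factors > 1: none. So H_2 ≅ 0.

H_0 ≅ Z,  H_1 = 0,  H_2 = 0.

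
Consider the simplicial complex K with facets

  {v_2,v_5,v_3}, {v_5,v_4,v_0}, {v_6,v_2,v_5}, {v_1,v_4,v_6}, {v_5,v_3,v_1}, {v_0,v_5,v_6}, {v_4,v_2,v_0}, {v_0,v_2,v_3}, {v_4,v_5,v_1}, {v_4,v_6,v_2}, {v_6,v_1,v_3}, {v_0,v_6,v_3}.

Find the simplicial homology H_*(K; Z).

Fix the vertex order v_0 < v_1 < v_2 < v_3 < v_4 < v_5 < v_6 and write every simplex with vertices in increasing order. Then dim K = 2 and the simplices of K are:

  0-simplices (7): [v_0], [v_1], [v_2], [v_3], [v_4], [v_5], [v_6]
  1-simplices (18): (18 of them)
  2-simplices (12): (12 of them)

Hence C_0 ≅ Z^7, C_1 ≅ Z^18, C_2 ≅ Z^12.

The boundary map ∂_1: C_1 → C_0 sends each edge [p,q] (with p < q) to q − p.
The resulting 7×18 matrix has rank 6, and its Smith normal form has invariant factors (1,1,1,1,1,1).

∂_2: C_2 → C_1 acts by ∂[p,q,r] = [q,r] − [p,r] + [p,q]. For instance
  ∂[v_1,v_3,v_5] = [v_3,v_5] − [v_1,v_5] + [v_1,v_3],
  ∂[v_2,v_4,v_6] = [v_4,v_6] − [v_2,v_6] + [v_2,v_4].
The 18×12 boundary matrix has rank 12 and Smith normal form diag(1,1,1,1,1,1,1,1,1,1,1,2).

Computing H_k = (kernel of ∂_k) / (image of ∂_{k+1}):

  H_0: rank C_0 − rank ∂_1 = 7 − 6 = 1, and the invariant factors of ∂_1 are all 1, so H_0 ≅ Z.
  H_1: rank ker ∂_1 − rank ∂_2 = (18 − 6) − 12 = 0, and ∂_2 has invariant factor 2 > 1, so H_1 ≅ Z/2.
  H_2: rank ker ∂_2 − rank ∂_3 = (12 − 12) − 0 = 0, and there is no ∂_3, so H_2 ≅ 0.

As a check, the Euler characteristic is 7 − 18 + 12 = 1, which agrees with 1 − 0 + 0 = 1.

H_0 = Z,  H_1 = Z/2,  H_2 = 0.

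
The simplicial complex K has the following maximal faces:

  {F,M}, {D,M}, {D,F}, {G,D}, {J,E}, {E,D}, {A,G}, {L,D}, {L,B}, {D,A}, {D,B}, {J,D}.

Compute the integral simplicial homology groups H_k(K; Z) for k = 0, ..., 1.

Fix the vertex order A < B < D < E < F < G < J < L < M and write every simplex with vertices in increasing order. Then dim K = 1 and the simplices of K are:

  0-simplices (9): A, B, D, E, F, G, J, L, M
  1-simplices (12): AD, AG, BD, BL, DE, DF, DG, DJ, DL, DM, EJ, FM

Hence C_0 ≅ Z^9, C_1 ≅ Z^12.

Boundary ∂_1: C_1 → C_0 sends each edge [p,q] (with p < q) to q − p. For instance
  ∂AD = D − A.
The resulting 9×12 matrix has rank 8, and its Smith normal form has invariant factors (1,1,1,1,1,1,1,1).

Reading off H_k = ker ∂_k / im ∂_{k+1}:

  H_0: rank C_0 − rank ∂_1 = 9 − 8 = 1, and the invariant factors of ∂_1 are all 1, so H_0 ≅ Z.
  H_1: rank ker ∂_1 − rank ∂_2 = (12 − 8) − 0 = 4, and there is no ∂_2, so H_1 ≅ Z^4.

H_0 = Z,  H_1 = Z^4.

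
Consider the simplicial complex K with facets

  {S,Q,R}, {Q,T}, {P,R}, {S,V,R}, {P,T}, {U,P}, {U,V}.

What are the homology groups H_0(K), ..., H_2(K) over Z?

K has 7 vertices, 10 edges, 2 triangles.
rank ∂_0 = 0, rank ∂_1 = 6 ⇒ b_0 = 7 − 0 − 6 = 1; all invariant factors of ∂_1 are 1 so no torsion. So H_0 = Z.
rank ∂_1 = 6, rank ∂_2 = 2 ⇒ b_1 = 10 − 6 − 2 = 2; all invariant factors of ∂_2 are 1 so no torsion. So H_1 = Z^2.
rank ∂_2 = 2, rank ∂_3 = 0 ⇒ b_2 = 2 − 2 − 0 = 0. So H_2 = 0.

H_0 = Z,  H_1 = Z^2,  H_2 = 0.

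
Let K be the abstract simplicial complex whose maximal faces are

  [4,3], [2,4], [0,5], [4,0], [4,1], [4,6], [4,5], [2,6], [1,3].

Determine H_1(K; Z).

We work with the vertex ordering 0 < 1 < 2 < 3 < 4 < 5 < 6. The simplices of K, each written with vertices in increasing order, are:

  0-simplices (7): [0], [1], [2], [3], [4], [5], [6]
  1-simplices (9): [0,4], [0,5], [1,3], [1,4], [2,4], [2,6], [3,4], [4,5], [4,6]

so the chain groups are C_0 ≅ Z^7, C_1 ≅ Z^9.

∂_1: C_1 → C_0 maps an edge to its endpoints' difference, ∂[p,q] = q − p. For instance
  ∂[1,3] = [3] − [1].
The resulting 7×9 matrix has rank 6, and its Smith normal form has invariant factors (1,1,1,1,1,1).

Computing H_k = (kernel of ∂_k) / (image of ∂_{k+1}):

  H_1: rank ker ∂_1 − rank ∂_2 = (9 − 6) − 0 = 3, and there is no ∂_2, so H_1 = Z^3.

H_1 = Z^3.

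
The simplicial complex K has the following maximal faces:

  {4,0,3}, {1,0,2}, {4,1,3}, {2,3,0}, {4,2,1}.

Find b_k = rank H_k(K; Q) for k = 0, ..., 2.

We work with the vertex ordering 0 < 1 < 2 < 3 < 4. The simplices of K, each written with vertices in increasing order, are:

  0-simplices (5): [0], [1], [2], [3], [4]
  1-simplices (10): [0,1], [0,2], [0,3], [0,4], [1,2], [1,3], [1,4], [2,3], [2,4], [3,4]
  2-simplices (5): [0,1,2], [0,2,3], [0,3,4], [1,2,4], [1,3,4]

so the chain groups are C_0 ≅ Z^5, C_1 ≅ Z^10, C_2 ≅ Z^5.

Boundary ∂_1: C_1 → C_0 sends each edge [p,q] (with p < q) to q − p. For instance
  ∂[1,3] = [3] − [1].
The 5×10 boundary matrix has rank 4 and Smith normal form diag(1,1,1,1).

Boundary ∂_2: C_2 → C_1 sends each 2-simplex [p,q,r] to [q,r] − [p,r] + [p,q]. For instance
  ∂[1,3,4] = [3,4] − [1,4] + [1,3],
  ∂[0,1,2] = [1,2] − [0,2] + [0,1].
The resulting 10×5 matrix has rank 5, and its Smith normal form has invariant factors (1,1,1,1,1).

From H_k ≅ ker(∂_k) / im(∂_{k+1}) we obtain:

  H_0: rank C_0 − rank ∂_1 = 5 − 4 = 1, and the invariant factors of ∂_1 are all 1, so H_0 = Z.
  H_1: rank ker ∂_1 − rank ∂_2 = (10 − 4) − 5 = 1, and the invariant factors of ∂_2 are all 1, so H_1 = Z.
  H_2: rank ker ∂_2 − rank ∂_3 = (5 − 5) − 0 = 0, and there is no ∂_3, so H_2 = 0.

Hence the Betti numbers are b_0 = 1, b_1 = 1, b_2 = 0.

b_0 = 1, b_1 = 1, b_2 = 0.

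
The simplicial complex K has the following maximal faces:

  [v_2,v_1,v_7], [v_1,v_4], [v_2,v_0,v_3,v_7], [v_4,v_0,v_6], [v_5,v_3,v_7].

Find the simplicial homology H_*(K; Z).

H_0 = Z,  H_1 = Z,  H_2 = 0,  H_3 = 0.

Take the total order v_0 < v_1 < v_2 < v_3 < v_4 < v_5 < v_6 < v_7 on the vertex set. Then K (dimension 3) consists of the simplices:

  0-simplices (8): [v_0], [v_1], [v_2], [v_3], [v_4], [v_5], [v_6], [v_7]
  1-simplices (14): [v_0,v_2], [v_0,v_3], [v_0,v_4], [v_0,v_6], [v_0,v_7], [v_1,v_2], [v_1,v_4], [v_1,v_7], [v_2,v_3], [v_2,v_7], [v_3,v_5], [v_3,v_7], [v_4,v_6], [v_5,v_7]
  2-simplices (7): [v_0,v_2,v_3], [v_0,v_2,v_7], [v_0,v_3,v_7], [v_0,v_4,v_6], [v_1,v_2,v_7], [v_2,v_3,v_7], [v_3,v_5,v_7]
  3-simplices (1): [v_0,v_2,v_3,v_7]

Hence C_0 ≅ Z^8, C_1 ≅ Z^14, C_2 ≅ Z^7, C_3 ≅ Z^1.

∂_1: C_1 → C_0 sends each edge [p,q] (with p < q) to q − p.
This gives a 8×14 integer matrix of rank 7; reducing to Smith normal form yields diagonal entries (1,1,1,1,1,1,1).

∂_2: C_2 → C_1 maps a triangle to the signed sum of its edges. For instance
  ∂[v_0,v_2,v_3] = [v_2,v_3] − [v_0,v_3] + [v_0,v_2],
  ∂[v_0,v_2,v_7] = [v_2,v_7] − [v_0,v_7] + [v_0,v_2].
This gives a 14×7 integer matrix of rank 6; reducing to Smith normal form yields diagonal entries (1,1,1,1,1,1).

∂_3: C_3 → C_2 sends each 3-simplex σ to the alternating sum Σ_i (−1)^i (σ with its i-th vertex removed). For instance
  ∂[v_0,v_2,v_3,v_7] = [v_2,v_3,v_7] − [v_0,v_3,v_7] + [v_0,v_2,v_7] − [v_0,v_2,v_3].
This gives a 7×1 integer matrix of rank 1; reducing to Smith normal form yields diagonal entries (1).

Now H_k = ker ∂_k / im ∂_{k+1}, so:

  H_0: rank C_0 − rank ∂_1 = 8 − 7 = 1, and the invariant factors of ∂_1 are all 1, so H_0 ≅ Z.
  H_1: rank ker ∂_1 − rank ∂_2 = (14 − 7) − 6 = 1, and the invariant factors of ∂_2 are all 1, so H_1 ≅ Z.
  H_2: rank ker ∂_2 − rank ∂_3 = (7 − 6) − 1 = 0, and the invariant factors of ∂_3 are all 1, so H_2 ≅ 0.
  H_3: rank ker ∂_3 − rank ∂_4 = (1 − 1) − 0 = 0, and there is no ∂_4, so H_3 ≅ 0.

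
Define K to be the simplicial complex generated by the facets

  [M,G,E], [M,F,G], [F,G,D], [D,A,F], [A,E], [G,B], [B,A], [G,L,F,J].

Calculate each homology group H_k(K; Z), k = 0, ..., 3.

H_0 ≅ Z,  H_1 ≅ Z^2,  H_2 = 0,  H_3 = 0.

Order the vertices as A < B < D < E < F < G < J < L < M. Listing each simplex with vertices in this order, K has dimension 3 with simplices:

  0-simplices (9): A, B, D, E, F, G, J, L, M
  1-simplices (17): AB, AD, AE, AF, BG, DF, DG, EG, EM, FG, FJ, FL, FM, GJ, GL, GM, JL
  2-simplices (8): ADF, DFG, EGM, FGJ, FGL, FGM, FJL, GJL
  3-simplices (1): FGJL

Hence C_0 ≅ Z^9, C_1 ≅ Z^17, C_2 ≅ Z^8, C_3 ≅ Z^1.

The boundary map ∂_1: C_1 → C_0 sends each edge [p,q] (with p < q) to q − p. For instance
  ∂AE = E − A.
This gives a 9×17 integer matrix of rank 8; reducing to Smith normal form yields diagonal entries (1,1,1,1,1,1,1,1).

The boundary map ∂_2: C_2 → C_1 sends each 2-simplex [p,q,r] to [q,r] − [p,r] + [p,q]. For instance
  ∂FGJ = GJ − FJ + FG,
  ∂GJL = JL − GL + GJ.
The resulting 17×8 matrix has rank 7, and its Smith normal form has invariant factors (1,1,1,1,1,1,1).

∂_3: C_3 → C_2 sends each 3-simplex σ to the alternating sum Σ_i (−1)^i (σ with its i-th vertex removed). For instance
  ∂FGJL = GJL − FJL + FGL − FGJ.
The resulting 8×1 matrix has rank 1, and its Smith normal form has invariant factors (1).

From H_k ≅ ker(∂_k) / im(∂_{k+1}) we obtain:

  H_0: rank C_0 − rank ∂_1 = 9 − 8 = 1, and the invariant factors of ∂_1 are all 1, so H_0 = Z.
  H_1: rank ker ∂_1 − rank ∂_2 = (17 − 8) − 7 = 2, and the invariant factors of ∂_2 are all 1, so H_1 = Z^2.
  H_2: rank ker ∂_2 − rank ∂_3 = (8 − 7) − 1 = 0, and the invariant factors of ∂_3 are all 1, so H_2 = 0.
  H_3: rank ker ∂_3 − rank ∂_4 = (1 − 1) − 0 = 0, and there is no ∂_4, so H_3 = 0.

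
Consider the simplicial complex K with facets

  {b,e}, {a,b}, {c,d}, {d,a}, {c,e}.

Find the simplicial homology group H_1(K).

Fix the vertex order a < b < c < d < e and write every simplex with vertices in increasing order. Then dim K = 1 and the simplices of K are:

  0-simplices (5): a, b, c, d, e
  1-simplices (5): ab, ad, be, cd, ce

so the chain groups are C_0 ≅ Z^5, C_1 ≅ Z^5.

The boundary map ∂_1: C_1 → C_0 sends each edge [p,q] (with p < q) to q − p. For instance
  ∂ab = b − a.
This gives a 5×5 integer matrix of rank 4; reducing to Smith normal form yields diagonal entries (1,1,1,1).

Computing H_k = (kernel of ∂_k) / (image of ∂_{k+1}):

  H_1: rank ker ∂_1 − rank ∂_2 = (5 − 4) − 0 = 1, and there is no ∂_2, so H_1 ≅ Z.

H_1 = Z.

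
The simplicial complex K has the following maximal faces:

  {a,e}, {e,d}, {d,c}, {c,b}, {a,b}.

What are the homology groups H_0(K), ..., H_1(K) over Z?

H_0 ≅ Z,  H_1 ≅ Z.

Take the total order a < b < c < d < e on the vertex set. Then K (dimension 1) consists of the simplices:

  0-simplices (5): a, b, c, d, e
  1-simplices (5): ab, ae, bc, cd, de

Hence C_0 ≅ Z^5, C_1 ≅ Z^5.

∂_1: C_1 → C_0 is given by ∂[p,q] = [q] − [p].
The 5×5 boundary matrix has rank 4 and Smith normal form diag(1,1,1,1).

Computing H_k = (kernel of ∂_k) / (image of ∂_{k+1}):

  H_0: rank C_0 − rank ∂_1 = 5 − 4 = 1, and the invariant factors of ∂_1 are all 1, so H_0 ≅ Z.
  H_1: rank ker ∂_1 − rank ∂_2 = (5 − 4) − 0 = 1, and there is no ∂_2, so H_1 ≅ Z.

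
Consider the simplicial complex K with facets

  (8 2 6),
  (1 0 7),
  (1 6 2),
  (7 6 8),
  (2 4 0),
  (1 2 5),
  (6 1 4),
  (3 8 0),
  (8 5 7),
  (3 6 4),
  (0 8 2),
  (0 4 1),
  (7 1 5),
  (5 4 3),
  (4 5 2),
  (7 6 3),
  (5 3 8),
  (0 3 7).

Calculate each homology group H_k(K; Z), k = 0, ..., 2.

Fix the vertex order 0 < 1 < 2 < 3 < 4 < 5 < 6 < 7 < 8 and write every simplex with vertices in increasing order. Then dim K = 2 and the simplices of K are:

  0-simplices (9): [0], [1], [2], [3], [4], [5], [6], [7], [8]
  1-simplices (27): (27 of them)
  2-simplices (18): [0,1,4], [0,1,7], [0,2,4], [0,2,8], [0,3,7], [0,3,8], [1,2,5], [1,2,6], [1,4,6], [1,5,7], [2,4,5], [2,6,8], [3,4,5], [3,4,6], [3,5,8], [3,6,7], [5,7,8], [6,7,8]

so the chain groups are C_0 ≅ Z^9, C_1 ≅ Z^27, C_2 ≅ Z^18.

The boundary map ∂_1: C_1 → C_0 sends each edge [p,q] (with p < q) to q − p.
As a 9×27 matrix over Z this has rank 8, with invariant factors (1,1,1,1,1,1,1,1).

∂_2: C_2 → C_1 maps a triangle to the signed sum of its edges. For instance
  ∂[3,4,5] = [4,5] − [3,5] + [3,4],
  ∂[6,7,8] = [7,8] − [6,8] + [6,7].
This gives a 27×18 integer matrix of rank 18; reducing to Smith normal form yields diagonal entries (1,1,1,1,1,1,1,1,1,1,1,1,1,1,1,1,1,2).

Now H_k = ker ∂_k / im ∂_{k+1}, so:

  H_0: rank C_0 − rank ∂_1 = 9 − 8 = 1, and the invariant factors of ∂_1 are all 1, so H_0 ≅ Z.
  H_1: rank ker ∂_1 − rank ∂_2 = (27 − 8) − 18 = 1, and ∂_2 has invariant factor 2 > 1, so H_1 ≅ Z ⊕ Z/2.
  H_2: rank ker ∂_2 − rank ∂_3 = (18 − 18) − 0 = 0, and there is no ∂_3, so H_2 ≅ 0.

As a check, the Euler characteristic is 9 − 27 + 18 = 0, which agrees with 1 − 1 + 0 = 0.

H_0 = Z,  H_1 = Z ⊕ Z/2,  H_2 = 0.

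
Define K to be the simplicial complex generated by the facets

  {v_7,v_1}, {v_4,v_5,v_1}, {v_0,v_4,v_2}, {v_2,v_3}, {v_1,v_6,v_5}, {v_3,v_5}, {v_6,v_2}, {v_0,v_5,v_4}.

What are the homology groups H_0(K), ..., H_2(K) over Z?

Take the total order v_0 < v_1 < v_2 < v_3 < v_4 < v_5 < v_6 < v_7 on the vertex set. Then K (dimension 2) consists of the simplices:

  0-simplices (8): [v_0], [v_1], [v_2], [v_3], [v_4], [v_5], [v_6], [v_7]
  1-simplices (13): [v_0,v_2], [v_0,v_4], [v_0,v_5], [v_1,v_4], [v_1,v_5], [v_1,v_6], [v_1,v_7], [v_2,v_3], [v_2,v_4], [v_2,v_6], [v_3,v_5], [v_4,v_5], [v_5,v_6]
  2-simplices (4): [v_0,v_2,v_4], [v_0,v_4,v_5], [v_1,v_4,v_5], [v_1,v_5,v_6]

giving chain groups C_0 ≅ Z^8, C_1 ≅ Z^13, C_2 ≅ Z^4.

Boundary ∂_1: C_1 → C_0 is given by ∂[p,q] = [q] − [p].
The 8×13 boundary matrix has rank 7 and Smith normal form diag(1,1,1,1,1,1,1).

Boundary ∂_2: C_2 → C_1 sends each 2-simplex [p,q,r] to [q,r] − [p,r] + [p,q]. For instance
  ∂[v_1,v_4,v_5] = [v_4,v_5] − [v_1,v_5] + [v_1,v_4],
  ∂[v_1,v_5,v_6] = [v_5,v_6] − [v_1,v_6] + [v_1,v_5].
This gives a 13×4 integer matrix of rank 4; reducing to Smith normal form yields diagonal entries (1,1,1,1).

Reading off H_k = ker ∂_k / im ∂_{k+1}:

  H_0: rank C_0 − rank ∂_1 = 8 − 7 = 1, and the invariant factors of ∂_1 are all 1, so H_0 = Z.
  H_1: rank ker ∂_1 − rank ∂_2 = (13 − 7) − 4 = 2, and the invariant factors of ∂_2 are all 1, so H_1 = Z^2.
  H_2: rank ker ∂_2 − rank ∂_3 = (4 − 4) − 0 = 0, and there is no ∂_3, so H_2 = 0.

H_0 ≅ Z,  H_1 ≅ Z^2,  H_2 = 0.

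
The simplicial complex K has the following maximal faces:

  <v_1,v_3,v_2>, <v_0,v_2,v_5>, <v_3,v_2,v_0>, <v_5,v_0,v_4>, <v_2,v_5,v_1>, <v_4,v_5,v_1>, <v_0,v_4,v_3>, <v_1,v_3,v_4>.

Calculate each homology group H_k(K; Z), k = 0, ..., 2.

H_0 = Z,  H_1 = 0,  H_2 = Z.

We work with the vertex ordering v_0 < v_1 < v_2 < v_3 < v_4 < v_5. The simplices of K, each written with vertices in increasing order, are:

  0-simplices (6): [v_0], [v_1], [v_2], [v_3], [v_4], [v_5]
  1-simplices (12): [v_0,v_2], [v_0,v_3], [v_0,v_4], [v_0,v_5], [v_1,v_2], [v_1,v_3], [v_1,v_4], [v_1,v_5], [v_2,v_3], [v_2,v_5], [v_3,v_4], [v_4,v_5]
  2-simplices (8): [v_0,v_2,v_3], [v_0,v_2,v_5], [v_0,v_3,v_4], [v_0,v_4,v_5], [v_1,v_2,v_3], [v_1,v_2,v_5], [v_1,v_3,v_4], [v_1,v_4,v_5]

so the chain groups are C_0 ≅ Z^6, C_1 ≅ Z^12, C_2 ≅ Z^8.

Boundary ∂_1: C_1 → C_0 sends each edge [p,q] (with p < q) to q − p. For instance
  ∂[v_0,v_5] = [v_5] − [v_0].
This gives a 6×12 integer matrix of rank 5; reducing to Smith normal form yields diagonal entries (1,1,1,1,1).

Boundary ∂_2: C_2 → C_1 acts by ∂[p,q,r] = [q,r] − [p,r] + [p,q]. For instance
  ∂[v_1,v_2,v_5] = [v_2,v_5] − [v_1,v_5] + [v_1,v_2],
  ∂[v_1,v_2,v_3] = [v_2,v_3] − [v_1,v_3] + [v_1,v_2].
As a 12×8 matrix over Z this has rank 7, with invariant factors (1,1,1,1,1,1,1).

Now H_k = ker ∂_k / im ∂_{k+1}, so:

  H_0: rank C_0 − rank ∂_1 = 6 − 5 = 1, and the invariant factors of ∂_1 are all 1, so H_0 ≅ Z.
  H_1: rank ker ∂_1 − rank ∂_2 = (12 − 5) − 7 = 0, and the invariant factors of ∂_2 are all 1, so H_1 ≅ 0.
  H_2: rank ker ∂_2 − rank ∂_3 = (8 − 7) − 0 = 1, and there is no ∂_3, so H_2 ≅ Z.

(K is a triangulation of the 2-sphere S^2.)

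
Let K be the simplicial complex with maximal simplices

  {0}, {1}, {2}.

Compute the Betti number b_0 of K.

We work with the vertex ordering 0 < 1 < 2. The simplices of K, each written with vertices in increasing order, are:

  0-simplices (3): [0], [1], [2]

so the chain groups are C_0 ≅ Z^3.

From H_k ≅ ker(∂_k) / im(∂_{k+1}) we obtain:

  H_0: rank C_0 − rank ∂_1 = 3 − 0 = 3, and there is no ∂_1, so H_0 ≅ Z^3.

Hence the Betti numbers are b_0 = 3.

b_0 = 3.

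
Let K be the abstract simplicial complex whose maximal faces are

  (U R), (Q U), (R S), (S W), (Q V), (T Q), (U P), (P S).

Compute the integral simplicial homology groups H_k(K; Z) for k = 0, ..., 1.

H_0 = Z,  H_1 = Z.

Fix the vertex order P < Q < R < S < T < U < V < W and write every simplex with vertices in increasing order. Then dim K = 1 and the simplices of K are:

  0-simplices (8): P, Q, R, S, T, U, V, W
  1-simplices (8): PS, PU, QT, QU, QV, RS, RU, SW

Hence C_0 ≅ Z^8, C_1 ≅ Z^8.

∂_1: C_1 → C_0 maps an edge to its endpoints' difference, ∂[p,q] = q − p.
The 8×8 boundary matrix has rank 7 and Smith normal form diag(1,1,1,1,1,1,1).

From H_k ≅ ker(∂_k) / im(∂_{k+1}) we obtain:

  H_0: rank C_0 − rank ∂_1 = 8 − 7 = 1, and the invariant factors of ∂_1 are all 1, so H_0 ≅ Z.
  H_1: rank ker ∂_1 − rank ∂_2 = (8 − 7) − 0 = 1, and there is no ∂_2, so H_1 ≅ Z.

As a check, the Euler characteristic is 8 − 8 = 0, which agrees with 1 − 1 = 0.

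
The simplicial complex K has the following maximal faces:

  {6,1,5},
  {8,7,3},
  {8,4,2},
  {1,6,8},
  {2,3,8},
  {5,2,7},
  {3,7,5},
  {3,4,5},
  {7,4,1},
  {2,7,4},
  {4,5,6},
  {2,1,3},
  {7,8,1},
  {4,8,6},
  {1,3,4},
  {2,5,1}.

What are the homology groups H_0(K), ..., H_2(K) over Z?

Take the total order 1 < 2 < 3 < 4 < 5 < 6 < 7 < 8 on the vertex set. Then K (dimension 2) consists of the simplices:

  0-simplices (8): [1], [2], [3], [4], [5], [6], [7], [8]
  1-simplices (24): (24 of them)
  2-simplices (16): [1,2,3], [1,2,5], [1,3,4], [1,4,7], [1,5,6], [1,6,8], [1,7,8], [2,3,8], [2,4,7], [2,4,8], [2,5,7], [3,4,5], [3,5,7], [3,7,8], [4,5,6], [4,6,8]

so the chain groups are C_0 ≅ Z^8, C_1 ≅ Z^24, C_2 ≅ Z^16.

∂_1: C_1 → C_0 sends each edge [p,q] (with p < q) to q − p. For instance
  ∂[1,2] = [2] − [1].
This gives a 8×24 integer matrix of rank 7; reducing to Smith normal form yields diagonal entries (1,1,1,1,1,1,1).

∂_2: C_2 → C_1 sends each 2-simplex [p,q,r] to [q,r] − [p,r] + [p,q]. For instance
  ∂[1,4,7] = [4,7] − [1,7] + [1,4],
  ∂[1,5,6] = [5,6] − [1,6] + [1,5].
This gives a 24×16 integer matrix of rank 15; reducing to Smith normal form yields diagonal entries (1,1,1,1,1,1,1,1,1,1,1,1,1,1,1).

Computing H_k = (kernel of ∂_k) / (image of ∂_{k+1}):

  H_0: rank C_0 − rank ∂_1 = 8 − 7 = 1, and the invariant factors of ∂_1 are all 1, so H_0 ≅ Z.
  H_1: rank ker ∂_1 − rank ∂_2 = (24 − 7) − 15 = 2, and the invariant factors of ∂_2 are all 1, so H_1 ≅ Z^2.
  H_2: rank ker ∂_2 − rank ∂_3 = (16 − 15) − 0 = 1, and there is no ∂_3, so H_2 ≅ Z.

As a check, the Euler characteristic is 8 − 24 + 16 = 0, which agrees with 1 − 2 + 1 = 0.

H_0 ≅ Z,  H_1 ≅ Z^2,  H_2 ≅ Z.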